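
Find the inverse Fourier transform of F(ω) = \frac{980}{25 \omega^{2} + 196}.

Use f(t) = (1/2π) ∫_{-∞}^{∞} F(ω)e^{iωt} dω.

f(t) = 7 e^{- \frac{14 \left|{t}\right|}{5}}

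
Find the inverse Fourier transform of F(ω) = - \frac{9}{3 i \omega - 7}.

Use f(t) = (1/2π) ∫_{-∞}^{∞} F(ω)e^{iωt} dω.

f(t) = 3 e^{\frac{7 t}{3}} u\left(- t\right)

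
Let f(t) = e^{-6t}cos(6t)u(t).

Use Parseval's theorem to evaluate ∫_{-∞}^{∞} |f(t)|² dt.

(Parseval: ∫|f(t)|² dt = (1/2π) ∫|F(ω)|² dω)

∫|f(t)|² dt = \frac{1}{16}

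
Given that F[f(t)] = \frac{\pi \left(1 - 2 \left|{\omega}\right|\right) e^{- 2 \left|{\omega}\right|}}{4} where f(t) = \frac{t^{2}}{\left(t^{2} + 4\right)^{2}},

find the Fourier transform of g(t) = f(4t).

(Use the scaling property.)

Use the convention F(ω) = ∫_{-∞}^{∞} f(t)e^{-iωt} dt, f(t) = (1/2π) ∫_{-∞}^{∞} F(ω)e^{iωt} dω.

F[g](ω) = \frac{\pi \left(2 - \left|{\omega}\right|\right) e^{- \frac{\left|{\omega}\right|}{2}}}{32}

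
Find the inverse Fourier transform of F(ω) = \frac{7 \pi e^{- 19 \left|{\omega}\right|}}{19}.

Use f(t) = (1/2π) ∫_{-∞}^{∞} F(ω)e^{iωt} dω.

f(t) = \frac{7}{t^{2} + 361}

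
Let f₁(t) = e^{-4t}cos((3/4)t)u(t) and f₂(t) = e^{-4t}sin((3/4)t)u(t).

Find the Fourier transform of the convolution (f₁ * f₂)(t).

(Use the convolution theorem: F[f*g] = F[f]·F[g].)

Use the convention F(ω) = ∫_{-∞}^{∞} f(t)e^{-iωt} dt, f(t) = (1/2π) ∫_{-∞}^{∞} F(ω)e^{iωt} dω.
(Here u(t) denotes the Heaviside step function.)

F[f₁*f₂](ω) = \frac{192 \left(i \omega + 4\right)}{\left(16 \left(i \omega + 4\right)^{2} + 9\right)^{2}}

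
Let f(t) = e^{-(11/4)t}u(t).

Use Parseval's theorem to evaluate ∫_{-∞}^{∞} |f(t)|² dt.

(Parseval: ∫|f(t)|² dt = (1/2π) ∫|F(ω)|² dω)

∫|f(t)|² dt = \frac{2}{11}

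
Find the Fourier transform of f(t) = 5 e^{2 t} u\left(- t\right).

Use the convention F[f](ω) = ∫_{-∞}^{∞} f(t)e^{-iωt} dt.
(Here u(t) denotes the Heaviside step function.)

F(ω) = - \frac{5}{i \omega - 2}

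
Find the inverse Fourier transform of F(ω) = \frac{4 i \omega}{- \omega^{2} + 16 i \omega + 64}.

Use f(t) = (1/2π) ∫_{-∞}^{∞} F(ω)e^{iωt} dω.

f(t) = 4 \left(1 - 8 t\right) e^{- 8 t} u\left(t\right)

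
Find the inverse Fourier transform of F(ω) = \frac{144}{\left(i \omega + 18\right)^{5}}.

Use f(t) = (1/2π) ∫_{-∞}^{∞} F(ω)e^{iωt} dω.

f(t) = 6 t^{4} e^{- 18 t} u\left(t\right)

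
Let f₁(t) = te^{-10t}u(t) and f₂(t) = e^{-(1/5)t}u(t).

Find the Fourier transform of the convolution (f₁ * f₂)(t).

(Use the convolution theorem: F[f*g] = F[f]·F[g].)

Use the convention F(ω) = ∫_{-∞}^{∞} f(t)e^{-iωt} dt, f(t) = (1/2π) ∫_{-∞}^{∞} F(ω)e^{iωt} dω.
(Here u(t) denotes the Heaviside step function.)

F[f₁*f₂](ω) = \frac{5}{\left(i \omega + 10\right)^{2} \left(5 i \omega + 1\right)}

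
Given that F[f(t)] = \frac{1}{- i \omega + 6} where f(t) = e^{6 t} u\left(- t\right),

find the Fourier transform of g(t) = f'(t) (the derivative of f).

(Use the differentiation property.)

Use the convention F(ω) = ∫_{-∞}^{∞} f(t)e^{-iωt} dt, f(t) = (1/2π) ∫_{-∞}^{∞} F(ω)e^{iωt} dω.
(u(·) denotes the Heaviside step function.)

F[g](ω) = - \frac{\omega}{\omega + 6 i}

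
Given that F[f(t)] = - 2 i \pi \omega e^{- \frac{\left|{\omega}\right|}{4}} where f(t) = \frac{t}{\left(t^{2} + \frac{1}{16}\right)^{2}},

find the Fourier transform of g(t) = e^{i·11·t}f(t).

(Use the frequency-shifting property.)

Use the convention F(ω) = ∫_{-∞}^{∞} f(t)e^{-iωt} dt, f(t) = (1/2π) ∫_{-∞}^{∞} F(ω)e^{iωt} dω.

F[g](ω) = 2 i \pi \left(11 - \omega\right) e^{- \frac{\left|{\omega - 11}\right|}{4}}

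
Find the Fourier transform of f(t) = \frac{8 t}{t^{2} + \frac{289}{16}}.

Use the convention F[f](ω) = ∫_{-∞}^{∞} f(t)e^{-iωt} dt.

F(ω) = - 8 i \pi e^{- \frac{17 \left|{\omega}\right|}{4}} \operatorname{sign}{\left(\omega \right)}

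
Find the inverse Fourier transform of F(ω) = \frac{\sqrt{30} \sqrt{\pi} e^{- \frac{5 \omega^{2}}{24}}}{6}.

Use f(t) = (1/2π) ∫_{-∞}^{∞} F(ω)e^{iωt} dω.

f(t) = e^{- \frac{6 t^{2}}{5}}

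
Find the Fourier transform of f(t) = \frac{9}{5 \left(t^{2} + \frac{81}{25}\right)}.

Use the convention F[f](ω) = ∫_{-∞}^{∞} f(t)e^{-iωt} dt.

F(ω) = \pi e^{- \frac{9 \left|{\omega}\right|}{5}}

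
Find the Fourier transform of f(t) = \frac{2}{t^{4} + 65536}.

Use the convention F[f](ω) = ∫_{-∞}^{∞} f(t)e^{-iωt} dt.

F(ω) = \frac{\pi e^{- 8 \sqrt{2} \left|{\omega}\right|} \sin{\left(8 \sqrt{2} \left|{\omega}\right| + \frac{\pi}{4} \right)}}{2048}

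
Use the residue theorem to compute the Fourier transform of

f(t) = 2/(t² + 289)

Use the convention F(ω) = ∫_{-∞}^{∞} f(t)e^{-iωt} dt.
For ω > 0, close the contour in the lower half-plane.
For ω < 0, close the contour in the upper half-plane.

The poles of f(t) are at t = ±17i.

Let g(z) = f(z)e^{-iωz}; for large |z| the factor e^{-iωz} decays in the lower half-plane when ω > 0 and in the upper half-plane when ω < 0.

Case ω > 0 (lower half-plane, clockwise contour ⇒ F(ω) = -2πi·ΣRes):
  Res_{z = - 17 i} g(z) = \frac{i e^{- 17 \omega}}{17}
  F(ω) = -2πi·ΣRes = \frac{2 \pi e^{- 17 \omega}}{17}

Case ω < 0 (upper half-plane, counterclockwise contour ⇒ F(ω) = +2πi·ΣRes):
  Res_{z = 17 i} g(z) = - \frac{i e^{17 \omega}}{17}
  F(ω) = 2πi·ΣRes = \frac{2 \pi e^{17 \omega}}{17}

Both cases combine into a single formula in |ω|:

F(ω) = \frac{2 \pi e^{- 17 \left|{\omega}\right|}}{17}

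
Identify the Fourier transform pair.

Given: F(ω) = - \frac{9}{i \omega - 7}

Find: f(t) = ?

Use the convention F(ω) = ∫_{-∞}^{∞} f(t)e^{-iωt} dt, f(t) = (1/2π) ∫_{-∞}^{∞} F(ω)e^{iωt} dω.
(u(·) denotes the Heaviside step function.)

f(t) = 9 e^{7 t} u\left(- t\right)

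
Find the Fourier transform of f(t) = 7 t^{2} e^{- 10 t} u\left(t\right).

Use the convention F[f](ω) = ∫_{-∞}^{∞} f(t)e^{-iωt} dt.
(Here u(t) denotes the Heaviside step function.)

F(ω) = \frac{14}{\left(i \omega + 10\right)^{3}}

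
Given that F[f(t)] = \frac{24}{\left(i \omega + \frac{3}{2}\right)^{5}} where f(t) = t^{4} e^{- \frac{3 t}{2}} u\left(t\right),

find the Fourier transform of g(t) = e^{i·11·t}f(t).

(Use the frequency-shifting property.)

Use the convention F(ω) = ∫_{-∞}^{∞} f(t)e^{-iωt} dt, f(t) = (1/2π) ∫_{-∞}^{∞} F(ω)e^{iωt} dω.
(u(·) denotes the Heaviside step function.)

F[g](ω) = \frac{768}{\left(2 i \left(\omega - 11\right) + 3\right)^{5}}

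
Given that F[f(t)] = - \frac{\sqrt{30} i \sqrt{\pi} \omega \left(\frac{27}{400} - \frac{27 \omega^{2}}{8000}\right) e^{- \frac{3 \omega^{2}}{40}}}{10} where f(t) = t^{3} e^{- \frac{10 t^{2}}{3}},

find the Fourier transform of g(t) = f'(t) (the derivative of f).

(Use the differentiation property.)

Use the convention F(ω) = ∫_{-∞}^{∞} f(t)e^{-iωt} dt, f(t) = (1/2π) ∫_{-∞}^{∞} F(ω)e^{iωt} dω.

F[g](ω) = \frac{27 \sqrt{30} \sqrt{\pi} \omega^{2} \left(20 - \omega^{2}\right) e^{- \frac{3 \omega^{2}}{40}}}{80000}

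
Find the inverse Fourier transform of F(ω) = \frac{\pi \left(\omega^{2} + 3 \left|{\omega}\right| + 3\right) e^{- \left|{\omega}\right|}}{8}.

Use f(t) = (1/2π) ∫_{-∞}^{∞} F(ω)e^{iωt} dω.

f(t) = \frac{1}{\left(t^{2} + 1\right)^{3}}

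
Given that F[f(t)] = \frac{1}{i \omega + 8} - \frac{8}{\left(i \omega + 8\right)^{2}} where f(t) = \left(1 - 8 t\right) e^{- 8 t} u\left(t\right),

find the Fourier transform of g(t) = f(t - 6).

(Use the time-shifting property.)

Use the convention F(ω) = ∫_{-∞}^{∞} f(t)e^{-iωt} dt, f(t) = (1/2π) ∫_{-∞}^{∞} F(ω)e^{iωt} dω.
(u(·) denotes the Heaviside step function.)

F[g](ω) = \frac{i \omega e^{- 6 i \omega}}{- \omega^{2} + 16 i \omega + 64}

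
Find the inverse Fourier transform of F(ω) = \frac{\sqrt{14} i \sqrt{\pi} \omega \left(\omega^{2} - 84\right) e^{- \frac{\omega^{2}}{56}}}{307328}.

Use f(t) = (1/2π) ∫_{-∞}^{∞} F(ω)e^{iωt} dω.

f(t) = t^{3} e^{- 14 t^{2}}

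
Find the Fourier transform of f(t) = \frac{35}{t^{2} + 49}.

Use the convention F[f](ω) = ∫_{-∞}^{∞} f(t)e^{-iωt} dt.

F(ω) = 5 \pi e^{- 7 \left|{\omega}\right|}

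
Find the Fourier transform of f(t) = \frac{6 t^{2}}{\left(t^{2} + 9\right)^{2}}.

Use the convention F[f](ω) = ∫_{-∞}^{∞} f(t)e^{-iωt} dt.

F(ω) = \pi \left(1 - 3 \left|{\omega}\right|\right) e^{- 3 \left|{\omega}\right|}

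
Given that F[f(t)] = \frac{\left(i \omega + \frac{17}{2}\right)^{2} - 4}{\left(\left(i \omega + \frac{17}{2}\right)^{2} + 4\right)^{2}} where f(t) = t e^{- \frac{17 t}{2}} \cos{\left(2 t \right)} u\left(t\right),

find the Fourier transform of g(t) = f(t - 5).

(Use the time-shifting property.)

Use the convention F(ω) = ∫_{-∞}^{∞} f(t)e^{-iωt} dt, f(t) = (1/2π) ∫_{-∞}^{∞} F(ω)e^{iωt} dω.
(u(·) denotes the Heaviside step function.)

F[g](ω) = \frac{4 \left(\left(2 i \omega + 17\right)^{2} - 16\right) e^{- 5 i \omega}}{\left(\left(2 i \omega + 17\right)^{2} + 16\right)^{2}}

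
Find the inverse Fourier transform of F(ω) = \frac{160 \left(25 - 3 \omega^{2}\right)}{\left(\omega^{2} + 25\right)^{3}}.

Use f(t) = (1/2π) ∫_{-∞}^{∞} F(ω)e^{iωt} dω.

f(t) = 8 t^{2} e^{- 5 \left|{t}\right|}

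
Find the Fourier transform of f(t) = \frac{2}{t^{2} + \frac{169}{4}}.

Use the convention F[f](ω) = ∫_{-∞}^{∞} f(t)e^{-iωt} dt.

F(ω) = \frac{4 \pi e^{- \frac{13 \left|{\omega}\right|}{2}}}{13}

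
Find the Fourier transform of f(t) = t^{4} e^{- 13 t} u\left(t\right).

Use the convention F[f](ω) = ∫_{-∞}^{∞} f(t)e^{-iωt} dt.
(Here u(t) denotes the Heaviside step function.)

F(ω) = \frac{24}{\left(i \omega + 13\right)^{5}}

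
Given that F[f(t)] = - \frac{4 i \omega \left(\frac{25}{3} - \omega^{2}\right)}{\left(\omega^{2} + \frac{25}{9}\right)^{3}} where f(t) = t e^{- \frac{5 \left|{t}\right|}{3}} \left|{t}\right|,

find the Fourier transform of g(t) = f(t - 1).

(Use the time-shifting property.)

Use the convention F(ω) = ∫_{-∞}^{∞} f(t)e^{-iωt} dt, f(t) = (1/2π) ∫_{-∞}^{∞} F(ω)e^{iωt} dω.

F[g](ω) = \frac{972 i \omega \left(3 \omega^{2} - 25\right) e^{- i \omega}}{\left(9 \omega^{2} + 25\right)^{3}}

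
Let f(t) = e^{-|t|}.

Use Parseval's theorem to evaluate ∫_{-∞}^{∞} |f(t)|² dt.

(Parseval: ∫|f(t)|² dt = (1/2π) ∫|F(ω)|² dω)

∫|f(t)|² dt = 1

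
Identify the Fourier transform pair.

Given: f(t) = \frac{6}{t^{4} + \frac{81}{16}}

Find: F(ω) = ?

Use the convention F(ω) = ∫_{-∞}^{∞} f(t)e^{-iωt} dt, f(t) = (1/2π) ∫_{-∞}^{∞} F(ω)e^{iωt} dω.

F(ω) = \frac{16 \pi e^{- \frac{3 \sqrt{2} \left|{\omega}\right|}{4}} \sin{\left(\frac{3 \sqrt{2} \left|{\omega}\right|}{4} + \frac{\pi}{4} \right)}}{9}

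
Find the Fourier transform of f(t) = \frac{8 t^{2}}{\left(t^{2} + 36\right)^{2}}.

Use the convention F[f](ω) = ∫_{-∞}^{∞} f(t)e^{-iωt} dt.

F(ω) = \frac{2 \pi \left(1 - 6 \left|{\omega}\right|\right) e^{- 6 \left|{\omega}\right|}}{3}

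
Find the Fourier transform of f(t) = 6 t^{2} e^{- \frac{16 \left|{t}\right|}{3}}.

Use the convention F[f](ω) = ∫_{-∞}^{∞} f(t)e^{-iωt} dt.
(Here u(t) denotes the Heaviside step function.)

F(ω) = \frac{10368 \left(256 - 27 \omega^{2}\right)}{\left(9 \omega^{2} + 256\right)^{3}}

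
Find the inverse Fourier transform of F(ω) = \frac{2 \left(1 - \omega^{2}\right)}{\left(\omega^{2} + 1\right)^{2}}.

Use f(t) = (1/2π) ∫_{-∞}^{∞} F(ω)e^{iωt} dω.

f(t) = e^{- \left|{t}\right|} \left|{t}\right|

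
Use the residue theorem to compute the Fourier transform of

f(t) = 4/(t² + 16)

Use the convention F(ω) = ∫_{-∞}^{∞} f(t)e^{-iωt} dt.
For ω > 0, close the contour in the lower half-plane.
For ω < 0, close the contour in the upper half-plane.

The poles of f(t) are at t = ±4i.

Let g(z) = f(z)e^{-iωz}; for large |z| the factor e^{-iωz} decays in the lower half-plane when ω > 0 and in the upper half-plane when ω < 0.

Case ω > 0 (lower half-plane, clockwise contour ⇒ F(ω) = -2πi·ΣRes):
  Res_{z = - 4 i} g(z) = \frac{i e^{- 4 \omega}}{2}
  F(ω) = -2πi·ΣRes = \pi e^{- 4 \omega}

Case ω < 0 (upper half-plane, counterclockwise contour ⇒ F(ω) = +2πi·ΣRes):
  Res_{z = 4 i} g(z) = - \frac{i e^{4 \omega}}{2}
  F(ω) = 2πi·ΣRes = \pi e^{4 \omega}

Both cases combine into a single formula in |ω|:

F(ω) = \pi e^{- 4 \left|{\omega}\right|}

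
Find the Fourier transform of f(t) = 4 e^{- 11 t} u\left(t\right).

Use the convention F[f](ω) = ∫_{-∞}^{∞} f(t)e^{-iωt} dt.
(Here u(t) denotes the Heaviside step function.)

F(ω) = \frac{4}{i \omega + 11}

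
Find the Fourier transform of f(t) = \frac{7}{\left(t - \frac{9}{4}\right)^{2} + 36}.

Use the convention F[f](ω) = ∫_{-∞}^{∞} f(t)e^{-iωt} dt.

F(ω) = \frac{7 \pi e^{- \frac{9 i \omega}{4} - 6 \left|{\omega}\right|}}{6}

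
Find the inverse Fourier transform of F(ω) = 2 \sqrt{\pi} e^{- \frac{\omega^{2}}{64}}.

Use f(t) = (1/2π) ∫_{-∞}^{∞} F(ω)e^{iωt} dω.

f(t) = 8 e^{- 16 t^{2}}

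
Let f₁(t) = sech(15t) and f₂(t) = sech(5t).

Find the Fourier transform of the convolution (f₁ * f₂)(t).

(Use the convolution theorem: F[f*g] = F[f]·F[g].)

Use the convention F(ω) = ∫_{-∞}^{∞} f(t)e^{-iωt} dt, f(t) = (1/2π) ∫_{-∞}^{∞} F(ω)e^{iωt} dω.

F[f₁*f₂](ω) = \frac{\pi^{2}}{75 \cosh{\left(\frac{\pi \omega}{30} \right)} \cosh{\left(\frac{\pi \omega}{10} \right)}}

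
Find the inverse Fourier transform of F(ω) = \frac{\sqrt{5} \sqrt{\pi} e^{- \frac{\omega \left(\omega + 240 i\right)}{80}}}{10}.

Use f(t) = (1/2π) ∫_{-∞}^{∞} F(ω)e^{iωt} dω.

f(t) = e^{- 20 \left(t - 3\right)^{2}}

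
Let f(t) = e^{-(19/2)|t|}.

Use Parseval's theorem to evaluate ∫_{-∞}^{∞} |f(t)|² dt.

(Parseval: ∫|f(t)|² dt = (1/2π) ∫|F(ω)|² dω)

∫|f(t)|² dt = \frac{2}{19}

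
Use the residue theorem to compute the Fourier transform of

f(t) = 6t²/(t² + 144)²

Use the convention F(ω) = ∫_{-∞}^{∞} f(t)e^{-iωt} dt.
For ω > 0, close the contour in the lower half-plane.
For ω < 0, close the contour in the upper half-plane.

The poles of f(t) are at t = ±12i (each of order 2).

Let g(z) = f(z)e^{-iωz}; for large |z| the factor e^{-iωz} decays in the lower half-plane when ω > 0 and in the upper half-plane when ω < 0.

Case ω > 0 (lower half-plane, clockwise contour ⇒ F(ω) = -2πi·ΣRes):
  Res_{z = - 12 i} g(z) = \frac{i \left(1 - 12 \omega\right) e^{- 12 \omega}}{8} (pole of order 2)
  F(ω) = -2πi·ΣRes = \frac{\pi \left(1 - 12 \omega\right) e^{- 12 \omega}}{4}

Case ω < 0 (upper half-plane, counterclockwise contour ⇒ F(ω) = +2πi·ΣRes):
  Res_{z = 12 i} g(z) = \frac{i \left(- 12 \omega - 1\right) e^{12 \omega}}{8} (pole of order 2)
  F(ω) = 2πi·ΣRes = \frac{\pi \left(12 \omega + 1\right) e^{12 \omega}}{4}

Both cases combine into a single formula in |ω|:

F(ω) = \frac{\pi \left(1 - 12 \left|{\omega}\right|\right) e^{- 12 \left|{\omega}\right|}}{4}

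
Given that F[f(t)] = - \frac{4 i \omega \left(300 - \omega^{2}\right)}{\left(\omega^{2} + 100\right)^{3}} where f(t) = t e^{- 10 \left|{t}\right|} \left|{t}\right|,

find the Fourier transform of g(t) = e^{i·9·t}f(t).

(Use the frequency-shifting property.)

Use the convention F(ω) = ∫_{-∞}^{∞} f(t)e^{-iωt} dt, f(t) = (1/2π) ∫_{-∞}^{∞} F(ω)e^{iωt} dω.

F[g](ω) = \frac{4 i \left(\omega - 9\right) \left(\left(\omega - 9\right)^{2} - 300\right)}{\left(\left(\omega - 9\right)^{2} + 100\right)^{3}}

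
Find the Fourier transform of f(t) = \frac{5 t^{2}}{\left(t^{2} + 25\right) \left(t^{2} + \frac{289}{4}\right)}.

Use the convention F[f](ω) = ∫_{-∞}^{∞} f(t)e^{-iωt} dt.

F(ω) = - \frac{100 \pi e^{- 5 \left|{\omega}\right|}}{189} + \frac{170 \pi e^{- \frac{17 \left|{\omega}\right|}{2}}}{189}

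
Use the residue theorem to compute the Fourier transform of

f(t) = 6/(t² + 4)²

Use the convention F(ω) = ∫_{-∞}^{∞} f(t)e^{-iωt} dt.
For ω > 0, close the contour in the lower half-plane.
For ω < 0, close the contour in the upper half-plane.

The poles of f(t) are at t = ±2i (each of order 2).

Let g(z) = f(z)e^{-iωz}; for large |z| the factor e^{-iωz} decays in the lower half-plane when ω > 0 and in the upper half-plane when ω < 0.

Case ω > 0 (lower half-plane, clockwise contour ⇒ F(ω) = -2πi·ΣRes):
  Res_{z = - 2 i} g(z) = \frac{3 i \left(2 \omega + 1\right) e^{- 2 \omega}}{16} (pole of order 2)
  F(ω) = -2πi·ΣRes = \frac{3 \pi \left(2 \omega + 1\right) e^{- 2 \omega}}{8}

Case ω < 0 (upper half-plane, counterclockwise contour ⇒ F(ω) = +2πi·ΣRes):
  Res_{z = 2 i} g(z) = \frac{3 i \left(2 \omega - 1\right) e^{2 \omega}}{16} (pole of order 2)
  F(ω) = 2πi·ΣRes = \frac{3 \pi \left(1 - 2 \omega\right) e^{2 \omega}}{8}

Both cases combine into a single formula in |ω|:

F(ω) = \frac{3 \pi \left(2 \left|{\omega}\right| + 1\right) e^{- 2 \left|{\omega}\right|}}{8}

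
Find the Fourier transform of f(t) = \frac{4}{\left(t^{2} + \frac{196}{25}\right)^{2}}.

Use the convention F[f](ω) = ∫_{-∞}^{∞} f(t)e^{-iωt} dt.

F(ω) = \frac{25 \pi \left(14 \left|{\omega}\right| + 5\right) e^{- \frac{14 \left|{\omega}\right|}{5}}}{1372}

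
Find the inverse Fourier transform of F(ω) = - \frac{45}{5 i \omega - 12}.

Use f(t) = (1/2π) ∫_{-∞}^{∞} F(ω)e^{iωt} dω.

f(t) = 9 e^{\frac{12 t}{5}} u\left(- t\right)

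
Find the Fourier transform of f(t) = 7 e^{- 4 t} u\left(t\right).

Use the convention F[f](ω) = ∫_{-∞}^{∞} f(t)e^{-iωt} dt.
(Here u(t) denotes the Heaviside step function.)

F(ω) = \frac{7}{i \omega + 4}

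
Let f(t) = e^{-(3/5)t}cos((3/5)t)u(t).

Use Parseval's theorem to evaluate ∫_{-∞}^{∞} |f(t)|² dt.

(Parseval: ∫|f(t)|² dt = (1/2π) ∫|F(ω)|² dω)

∫|f(t)|² dt = \frac{5}{8}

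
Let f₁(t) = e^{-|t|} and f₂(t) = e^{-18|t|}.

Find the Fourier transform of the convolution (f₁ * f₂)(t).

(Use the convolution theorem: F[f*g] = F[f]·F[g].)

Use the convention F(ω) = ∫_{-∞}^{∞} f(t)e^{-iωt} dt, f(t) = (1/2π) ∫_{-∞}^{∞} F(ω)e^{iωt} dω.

F[f₁*f₂](ω) = \frac{72}{\left(\omega^{2} + 1\right) \left(\omega^{2} + 324\right)}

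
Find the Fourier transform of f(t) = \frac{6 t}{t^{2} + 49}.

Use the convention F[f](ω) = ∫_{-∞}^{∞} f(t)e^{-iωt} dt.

F(ω) = - 6 i \pi e^{- 7 \left|{\omega}\right|} \operatorname{sign}{\left(\omega \right)}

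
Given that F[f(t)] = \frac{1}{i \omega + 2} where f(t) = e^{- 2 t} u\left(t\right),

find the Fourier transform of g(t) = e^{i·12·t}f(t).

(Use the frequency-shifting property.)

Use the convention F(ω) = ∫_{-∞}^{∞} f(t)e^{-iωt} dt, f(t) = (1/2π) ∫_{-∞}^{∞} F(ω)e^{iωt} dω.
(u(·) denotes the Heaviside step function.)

F[g](ω) = \frac{1}{i \left(\omega - 12\right) + 2}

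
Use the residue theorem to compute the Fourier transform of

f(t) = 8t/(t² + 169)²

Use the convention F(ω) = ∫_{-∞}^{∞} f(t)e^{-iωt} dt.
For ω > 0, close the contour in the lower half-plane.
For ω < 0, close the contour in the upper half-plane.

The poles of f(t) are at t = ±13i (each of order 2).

Let g(z) = f(z)e^{-iωz}; for large |z| the factor e^{-iωz} decays in the lower half-plane when ω > 0 and in the upper half-plane when ω < 0.

Case ω > 0 (lower half-plane, clockwise contour ⇒ F(ω) = -2πi·ΣRes):
  Res_{z = - 13 i} g(z) = \frac{2 \omega e^{- 13 \omega}}{13} (pole of order 2)
  F(ω) = -2πi·ΣRes = - \frac{4 i \pi \omega e^{- 13 \omega}}{13}

Case ω < 0 (upper half-plane, counterclockwise contour ⇒ F(ω) = +2πi·ΣRes):
  Res_{z = 13 i} g(z) = - \frac{2 \omega e^{13 \omega}}{13} (pole of order 2)
  F(ω) = 2πi·ΣRes = - \frac{4 i \pi \omega e^{13 \omega}}{13}

Both cases combine into a single formula in |ω|:

F(ω) = - \frac{4 i \pi \omega e^{- 13 \left|{\omega}\right|}}{13}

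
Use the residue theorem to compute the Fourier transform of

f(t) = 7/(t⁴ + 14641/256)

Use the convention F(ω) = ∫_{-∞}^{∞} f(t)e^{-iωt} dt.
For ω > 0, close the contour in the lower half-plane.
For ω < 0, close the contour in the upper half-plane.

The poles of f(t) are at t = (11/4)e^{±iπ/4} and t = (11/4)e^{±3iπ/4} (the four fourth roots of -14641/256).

Let g(z) = f(z)e^{-iωz}; for large |z| the factor e^{-iωz} decays in the lower half-plane when ω > 0 and in the upper half-plane when ω < 0.

Case ω > 0 (lower half-plane, clockwise contour ⇒ F(ω) = -2πi·ΣRes):
  Res_{z = - \frac{11 \sqrt{2}}{8} - \frac{11 \sqrt{2} i}{8}} g(z) = \frac{56 \sqrt{2} \left(1 + i\right) e^{\frac{11 \sqrt{2} \omega \left(-1 + i\right)}{8}}}{1331}
  Res_{z = \frac{11 \sqrt{2}}{8} - \frac{11 \sqrt{2} i}{8}} g(z) = \frac{56 \sqrt{2} \left(-1 + i\right) e^{- \frac{11 \sqrt{2} \omega \left(1 + i\right)}{8}}}{1331}
  F(ω) = -2πi·ΣRes = \frac{112 \sqrt{2} \pi \left(\left(1 - i\right) e^{\frac{11 \sqrt{2} i \omega}{4}} + 1 + i\right) e^{- \frac{11 \sqrt{2} \omega \left(1 + i\right)}{8}}}{1331} = \frac{448 \pi e^{- \frac{11 \sqrt{2} \omega}{8}} \sin{\left(\frac{11 \sqrt{2} \omega}{8} + \frac{\pi}{4} \right)}}{1331}

Case ω < 0 (upper half-plane, counterclockwise contour ⇒ F(ω) = +2πi·ΣRes):
  Res_{z = \frac{11 \sqrt{2}}{8} + \frac{11 \sqrt{2} i}{8}} g(z) = - \frac{56 \sqrt{2} \left(1 + i\right) e^{\frac{11 \sqrt{2} \omega \left(1 - i\right)}{8}}}{1331}
  Res_{z = - \frac{11 \sqrt{2}}{8} + \frac{11 \sqrt{2} i}{8}} g(z) = \frac{56 \sqrt{2} \left(1 - i\right) e^{\frac{11 \sqrt{2} \omega \left(1 + i\right)}{8}}}{1331}
  F(ω) = 2πi·ΣRes = - \frac{112 \sqrt{2} i \pi \left(\left(1 + i\right) e^{\frac{11 \sqrt{2} \omega \left(1 - i\right)}{8}} - \left(1 - i\right) e^{\frac{11 \sqrt{2} \omega \left(1 + i\right)}{8}}\right)}{1331} = \frac{448 \pi e^{\frac{11 \sqrt{2} \omega}{8}} \cos{\left(\frac{11 \sqrt{2} \omega}{8} + \frac{\pi}{4} \right)}}{1331}

Both cases combine into a single formula in |ω|:

F(ω) = \frac{448 \pi e^{- \frac{11 \sqrt{2} \left|{\omega}\right|}{8}} \sin{\left(\frac{11 \sqrt{2} \left|{\omega}\right|}{8} + \frac{\pi}{4} \right)}}{1331}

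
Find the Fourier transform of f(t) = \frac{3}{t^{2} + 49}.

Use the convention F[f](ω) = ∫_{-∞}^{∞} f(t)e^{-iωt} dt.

F(ω) = \frac{3 \pi e^{- 7 \left|{\omega}\right|}}{7}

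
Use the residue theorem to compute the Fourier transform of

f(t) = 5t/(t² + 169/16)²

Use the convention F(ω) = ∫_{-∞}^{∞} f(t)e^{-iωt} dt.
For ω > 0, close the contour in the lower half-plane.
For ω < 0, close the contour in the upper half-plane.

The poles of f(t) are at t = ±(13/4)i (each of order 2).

Let g(z) = f(z)e^{-iωz}; for large |z| the factor e^{-iωz} decays in the lower half-plane when ω > 0 and in the upper half-plane when ω < 0.

Case ω > 0 (lower half-plane, clockwise contour ⇒ F(ω) = -2πi·ΣRes):
  Res_{z = - \frac{13 i}{4}} g(z) = \frac{5 \omega e^{- \frac{13 \omega}{4}}}{13} (pole of order 2)
  F(ω) = -2πi·ΣRes = - \frac{10 i \pi \omega e^{- \frac{13 \omega}{4}}}{13}

Case ω < 0 (upper half-plane, counterclockwise contour ⇒ F(ω) = +2πi·ΣRes):
  Res_{z = \frac{13 i}{4}} g(z) = - \frac{5 \omega e^{\frac{13 \omega}{4}}}{13} (pole of order 2)
  F(ω) = 2πi·ΣRes = - \frac{10 i \pi \omega e^{\frac{13 \omega}{4}}}{13}

Both cases combine into a single formula in |ω|:

F(ω) = - \frac{10 i \pi \omega e^{- \frac{13 \left|{\omega}\right|}{4}}}{13}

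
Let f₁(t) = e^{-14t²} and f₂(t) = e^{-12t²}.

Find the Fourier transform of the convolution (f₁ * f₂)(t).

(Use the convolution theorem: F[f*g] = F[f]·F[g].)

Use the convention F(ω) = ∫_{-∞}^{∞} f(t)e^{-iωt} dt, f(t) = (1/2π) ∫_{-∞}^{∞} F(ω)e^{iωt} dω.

F[f₁*f₂](ω) = \frac{\sqrt{42} \pi e^{- \frac{13 \omega^{2}}{336}}}{84}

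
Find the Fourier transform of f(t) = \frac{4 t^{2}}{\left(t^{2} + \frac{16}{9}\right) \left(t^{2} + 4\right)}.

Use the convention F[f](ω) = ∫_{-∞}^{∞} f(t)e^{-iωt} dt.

F(ω) = \frac{18 \pi e^{- 2 \left|{\omega}\right|}}{5} - \frac{12 \pi e^{- \frac{4 \left|{\omega}\right|}{3}}}{5}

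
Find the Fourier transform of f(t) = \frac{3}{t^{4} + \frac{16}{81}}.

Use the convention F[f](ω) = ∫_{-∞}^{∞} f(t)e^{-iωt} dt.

F(ω) = \frac{81 \pi e^{- \frac{\sqrt{2} \left|{\omega}\right|}{3}} \sin{\left(\frac{\sqrt{2} \left|{\omega}\right|}{3} + \frac{\pi}{4} \right)}}{8}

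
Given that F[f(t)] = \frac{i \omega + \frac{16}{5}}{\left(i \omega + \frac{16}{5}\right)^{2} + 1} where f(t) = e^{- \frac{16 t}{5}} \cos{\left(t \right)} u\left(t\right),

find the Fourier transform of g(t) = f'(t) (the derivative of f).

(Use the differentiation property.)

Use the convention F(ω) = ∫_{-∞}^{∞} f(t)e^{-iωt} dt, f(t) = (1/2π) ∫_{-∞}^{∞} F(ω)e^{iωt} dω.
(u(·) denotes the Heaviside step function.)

F[g](ω) = \frac{5 i \omega \left(5 i \omega + 16\right)}{\left(5 i \omega + 16\right)^{2} + 25}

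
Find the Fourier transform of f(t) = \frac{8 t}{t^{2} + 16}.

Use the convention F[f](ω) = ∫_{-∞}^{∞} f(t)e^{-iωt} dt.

F(ω) = - 8 i \pi e^{- 4 \left|{\omega}\right|} \operatorname{sign}{\left(\omega \right)}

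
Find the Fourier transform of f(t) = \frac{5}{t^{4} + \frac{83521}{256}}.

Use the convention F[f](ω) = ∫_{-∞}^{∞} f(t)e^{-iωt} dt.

F(ω) = \frac{320 \pi e^{- \frac{17 \sqrt{2} \left|{\omega}\right|}{8}} \sin{\left(\frac{17 \sqrt{2} \left|{\omega}\right|}{8} + \frac{\pi}{4} \right)}}{4913}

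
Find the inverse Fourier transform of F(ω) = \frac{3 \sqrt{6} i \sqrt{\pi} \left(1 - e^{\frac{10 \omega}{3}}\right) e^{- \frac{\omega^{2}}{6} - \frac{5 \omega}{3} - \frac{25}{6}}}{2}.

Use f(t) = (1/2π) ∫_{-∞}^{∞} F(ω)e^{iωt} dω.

f(t) = 9 e^{- \frac{3 t^{2}}{2}} \sin{\left(5 t \right)}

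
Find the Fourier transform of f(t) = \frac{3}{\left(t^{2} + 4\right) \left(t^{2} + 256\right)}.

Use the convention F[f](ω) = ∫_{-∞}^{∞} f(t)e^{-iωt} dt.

F(ω) = \frac{\pi \left(8 e^{14 \left|{\omega}\right|} - 1\right) e^{- 16 \left|{\omega}\right|}}{1344}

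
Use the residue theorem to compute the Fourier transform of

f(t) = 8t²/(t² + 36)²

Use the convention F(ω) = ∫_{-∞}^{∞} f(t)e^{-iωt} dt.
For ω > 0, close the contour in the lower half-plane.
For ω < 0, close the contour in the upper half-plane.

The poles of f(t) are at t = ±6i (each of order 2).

Let g(z) = f(z)e^{-iωz}; for large |z| the factor e^{-iωz} decays in the lower half-plane when ω > 0 and in the upper half-plane when ω < 0.

Case ω > 0 (lower half-plane, clockwise contour ⇒ F(ω) = -2πi·ΣRes):
  Res_{z = - 6 i} g(z) = \frac{i \left(1 - 6 \omega\right) e^{- 6 \omega}}{3} (pole of order 2)
  F(ω) = -2πi·ΣRes = \frac{2 \pi \left(1 - 6 \omega\right) e^{- 6 \omega}}{3}

Case ω < 0 (upper half-plane, counterclockwise contour ⇒ F(ω) = +2πi·ΣRes):
  Res_{z = 6 i} g(z) = \frac{i \left(- 6 \omega - 1\right) e^{6 \omega}}{3} (pole of order 2)
  F(ω) = 2πi·ΣRes = \frac{2 \pi \left(6 \omega + 1\right) e^{6 \omega}}{3}

Both cases combine into a single formula in |ω|:

F(ω) = \frac{2 \pi \left(1 - 6 \left|{\omega}\right|\right) e^{- 6 \left|{\omega}\right|}}{3}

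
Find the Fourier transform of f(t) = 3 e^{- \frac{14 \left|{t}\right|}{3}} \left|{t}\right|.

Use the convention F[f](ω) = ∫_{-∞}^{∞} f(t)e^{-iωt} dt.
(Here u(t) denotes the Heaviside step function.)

F(ω) = \frac{54 \left(196 - 9 \omega^{2}\right)}{\left(9 \omega^{2} + 196\right)^{2}}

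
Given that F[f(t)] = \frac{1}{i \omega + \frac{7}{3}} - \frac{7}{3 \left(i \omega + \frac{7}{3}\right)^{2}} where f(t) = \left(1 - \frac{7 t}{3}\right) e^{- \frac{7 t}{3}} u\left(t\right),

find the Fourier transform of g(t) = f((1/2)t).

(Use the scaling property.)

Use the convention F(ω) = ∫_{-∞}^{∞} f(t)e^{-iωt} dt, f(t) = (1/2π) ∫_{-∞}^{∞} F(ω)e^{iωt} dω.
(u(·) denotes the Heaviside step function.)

F[g](ω) = \frac{36 i \omega}{- 36 \omega^{2} + 84 i \omega + 49}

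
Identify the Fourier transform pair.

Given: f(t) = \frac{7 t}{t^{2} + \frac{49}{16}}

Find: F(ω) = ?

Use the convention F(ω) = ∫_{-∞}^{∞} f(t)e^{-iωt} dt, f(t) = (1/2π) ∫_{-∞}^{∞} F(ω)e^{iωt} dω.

F(ω) = - 7 i \pi e^{- \frac{7 \left|{\omega}\right|}{4}} \operatorname{sign}{\left(\omega \right)}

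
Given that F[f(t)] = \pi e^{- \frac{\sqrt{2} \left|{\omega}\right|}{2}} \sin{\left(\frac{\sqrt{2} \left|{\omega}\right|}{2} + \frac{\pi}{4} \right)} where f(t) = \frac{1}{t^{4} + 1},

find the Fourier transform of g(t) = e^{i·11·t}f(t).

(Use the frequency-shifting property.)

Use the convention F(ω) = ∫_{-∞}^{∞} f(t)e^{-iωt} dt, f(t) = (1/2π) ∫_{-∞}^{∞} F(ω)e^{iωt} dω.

F[g](ω) = \pi e^{- \frac{\sqrt{2} \left|{\omega - 11}\right|}{2}} \sin{\left(\frac{\sqrt{2} \left|{\omega - 11}\right|}{2} + \frac{\pi}{4} \right)}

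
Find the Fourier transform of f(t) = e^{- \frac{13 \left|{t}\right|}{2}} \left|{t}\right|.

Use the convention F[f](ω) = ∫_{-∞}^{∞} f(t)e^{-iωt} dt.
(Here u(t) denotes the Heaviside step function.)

F(ω) = \frac{8 \left(169 - 4 \omega^{2}\right)}{\left(4 \omega^{2} + 169\right)^{2}}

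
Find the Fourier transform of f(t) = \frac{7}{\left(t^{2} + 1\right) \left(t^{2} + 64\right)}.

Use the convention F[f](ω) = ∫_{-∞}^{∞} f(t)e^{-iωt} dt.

F(ω) = \frac{\pi e^{- \left|{\omega}\right|}}{9} - \frac{\pi e^{- 8 \left|{\omega}\right|}}{72}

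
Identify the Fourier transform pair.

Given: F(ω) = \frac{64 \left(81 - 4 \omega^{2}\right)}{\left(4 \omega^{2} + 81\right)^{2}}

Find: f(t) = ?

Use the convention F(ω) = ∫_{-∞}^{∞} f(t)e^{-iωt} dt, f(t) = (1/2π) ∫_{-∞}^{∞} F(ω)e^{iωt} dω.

f(t) = 8 e^{- \frac{9 \left|{t}\right|}{2}} \left|{t}\right|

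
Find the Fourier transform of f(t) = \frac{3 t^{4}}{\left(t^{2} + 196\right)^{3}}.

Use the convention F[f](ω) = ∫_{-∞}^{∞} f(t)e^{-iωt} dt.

F(ω) = \frac{3 \pi \left(196 \omega^{2} - 70 \left|{\omega}\right| + 3\right) e^{- 14 \left|{\omega}\right|}}{112}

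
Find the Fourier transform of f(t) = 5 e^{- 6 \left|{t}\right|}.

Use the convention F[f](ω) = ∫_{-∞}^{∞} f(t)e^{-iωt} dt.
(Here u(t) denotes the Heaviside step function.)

F(ω) = \frac{60}{\omega^{2} + 36}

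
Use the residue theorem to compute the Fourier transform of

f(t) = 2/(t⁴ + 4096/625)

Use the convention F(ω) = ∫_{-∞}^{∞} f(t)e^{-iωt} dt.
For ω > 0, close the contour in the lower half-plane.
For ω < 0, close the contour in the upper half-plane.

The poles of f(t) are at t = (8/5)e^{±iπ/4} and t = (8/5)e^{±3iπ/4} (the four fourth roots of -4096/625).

Let g(z) = f(z)e^{-iωz}; for large |z| the factor e^{-iωz} decays in the lower half-plane when ω > 0 and in the upper half-plane when ω < 0.

Case ω > 0 (lower half-plane, clockwise contour ⇒ F(ω) = -2πi·ΣRes):
  Res_{z = - \frac{4 \sqrt{2}}{5} - \frac{4 \sqrt{2} i}{5}} g(z) = \frac{125 \sqrt{2} i \left(1 - i\right) e^{\frac{4 \sqrt{2} \omega \left(-1 + i\right)}{5}}}{2048}
  Res_{z = \frac{4 \sqrt{2}}{5} - \frac{4 \sqrt{2} i}{5}} g(z) = \frac{125 \sqrt{2} i \left(1 + i\right) e^{- \frac{4 \sqrt{2} \omega \left(1 + i\right)}{5}}}{2048}
  F(ω) = -2πi·ΣRes = \frac{125 \sqrt{2} \pi \left(1 - i\right) \left(e^{\frac{8 \sqrt{2} i \omega}{5}} + i\right) e^{- \frac{4 \sqrt{2} \omega \left(1 + i\right)}{5}}}{1024} = \frac{125 \sqrt{2} \pi \left(\sin{\left(\frac{4 \sqrt{2} \omega}{5} \right)} + \cos{\left(\frac{4 \sqrt{2} \omega}{5} \right)}\right) e^{- \frac{4 \sqrt{2} \omega}{5}}}{512}

Case ω < 0 (upper half-plane, counterclockwise contour ⇒ F(ω) = +2πi·ΣRes):
  Res_{z = \frac{4 \sqrt{2}}{5} + \frac{4 \sqrt{2} i}{5}} g(z) = \frac{125 \sqrt{2} i \left(-1 + i\right) e^{\frac{4 \sqrt{2} \omega \left(1 - i\right)}{5}}}{2048}
  Res_{z = - \frac{4 \sqrt{2}}{5} + \frac{4 \sqrt{2} i}{5}} g(z) = \frac{125 \sqrt{2} \left(1 - i\right) e^{\frac{4 \sqrt{2} \omega \left(1 + i\right)}{5}}}{2048}
  F(ω) = 2πi·ΣRes = - \frac{125 \sqrt{2} i \pi \left(i \left(1 - i\right) e^{\frac{4 \sqrt{2} \omega \left(1 - i\right)}{5}} - \left(1 - i\right) e^{\frac{4 \sqrt{2} \omega \left(1 + i\right)}{5}}\right)}{1024} = \frac{125 \sqrt{2} \pi \left(- \sin{\left(\frac{4 \sqrt{2} \omega}{5} \right)} + \cos{\left(\frac{4 \sqrt{2} \omega}{5} \right)}\right) e^{\frac{4 \sqrt{2} \omega}{5}}}{512}

Both cases combine into a single formula in |ω|:

F(ω) = \frac{125 \sqrt{2} \pi \left(\sin{\left(\frac{4 \sqrt{2} \left|{\omega}\right|}{5} \right)} + \cos{\left(\frac{4 \sqrt{2} \left|{\omega}\right|}{5} \right)}\right) e^{- \frac{4 \sqrt{2} \left|{\omega}\right|}{5}}}{512}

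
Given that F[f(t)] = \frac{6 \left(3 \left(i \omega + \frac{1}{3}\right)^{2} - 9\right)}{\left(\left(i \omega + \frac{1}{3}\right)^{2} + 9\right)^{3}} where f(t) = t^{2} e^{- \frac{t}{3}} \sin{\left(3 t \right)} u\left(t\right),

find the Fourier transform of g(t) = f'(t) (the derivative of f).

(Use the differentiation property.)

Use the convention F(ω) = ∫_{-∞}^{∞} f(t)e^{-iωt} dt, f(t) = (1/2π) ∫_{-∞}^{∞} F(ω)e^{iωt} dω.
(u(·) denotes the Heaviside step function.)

F[g](ω) = \frac{1458 i \omega \left(\left(3 i \omega + 1\right)^{2} - 27\right)}{\left(\left(3 i \omega + 1\right)^{2} + 81\right)^{3}}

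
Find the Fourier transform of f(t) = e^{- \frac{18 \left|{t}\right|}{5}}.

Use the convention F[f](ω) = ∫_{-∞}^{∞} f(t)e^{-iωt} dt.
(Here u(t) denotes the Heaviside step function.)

F(ω) = \frac{180}{25 \omega^{2} + 324}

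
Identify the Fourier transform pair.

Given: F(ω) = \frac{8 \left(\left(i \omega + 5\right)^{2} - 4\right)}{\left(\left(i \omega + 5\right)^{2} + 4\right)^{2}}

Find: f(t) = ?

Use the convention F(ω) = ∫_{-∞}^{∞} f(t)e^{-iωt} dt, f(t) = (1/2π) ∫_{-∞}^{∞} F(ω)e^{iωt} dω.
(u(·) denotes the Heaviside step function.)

f(t) = 8 t e^{- 5 t} \cos{\left(2 t \right)} u\left(t\right)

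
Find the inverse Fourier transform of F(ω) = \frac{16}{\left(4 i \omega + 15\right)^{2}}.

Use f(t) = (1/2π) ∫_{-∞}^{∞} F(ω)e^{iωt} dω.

f(t) = t e^{- \frac{15 t}{4}} u\left(t\right)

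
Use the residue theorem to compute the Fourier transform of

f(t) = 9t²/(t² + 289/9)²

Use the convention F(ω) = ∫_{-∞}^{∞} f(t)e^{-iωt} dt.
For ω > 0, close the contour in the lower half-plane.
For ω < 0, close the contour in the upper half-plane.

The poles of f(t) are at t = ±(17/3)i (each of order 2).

Let g(z) = f(z)e^{-iωz}; for large |z| the factor e^{-iωz} decays in the lower half-plane when ω > 0 and in the upper half-plane when ω < 0.

Case ω > 0 (lower half-plane, clockwise contour ⇒ F(ω) = -2πi·ΣRes):
  Res_{z = - \frac{17 i}{3}} g(z) = \frac{9 i \left(3 - 17 \omega\right) e^{- \frac{17 \omega}{3}}}{68} (pole of order 2)
  F(ω) = -2πi·ΣRes = \frac{9 \pi \left(3 - 17 \omega\right) e^{- \frac{17 \omega}{3}}}{34}

Case ω < 0 (upper half-plane, counterclockwise contour ⇒ F(ω) = +2πi·ΣRes):
  Res_{z = \frac{17 i}{3}} g(z) = \frac{9 i \left(- 17 \omega - 3\right) e^{\frac{17 \omega}{3}}}{68} (pole of order 2)
  F(ω) = 2πi·ΣRes = \frac{9 \pi \left(17 \omega + 3\right) e^{\frac{17 \omega}{3}}}{34}

Both cases combine into a single formula in |ω|:

F(ω) = \frac{9 \pi \left(3 - 17 \left|{\omega}\right|\right) e^{- \frac{17 \left|{\omega}\right|}{3}}}{34}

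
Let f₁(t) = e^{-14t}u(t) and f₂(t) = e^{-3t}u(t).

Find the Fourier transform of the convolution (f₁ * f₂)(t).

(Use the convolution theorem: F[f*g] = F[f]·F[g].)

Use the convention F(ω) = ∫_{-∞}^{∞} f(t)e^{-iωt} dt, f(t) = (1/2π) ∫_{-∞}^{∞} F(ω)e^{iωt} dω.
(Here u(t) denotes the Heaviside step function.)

F[f₁*f₂](ω) = \frac{1}{\left(i \omega + 3\right) \left(i \omega + 14\right)}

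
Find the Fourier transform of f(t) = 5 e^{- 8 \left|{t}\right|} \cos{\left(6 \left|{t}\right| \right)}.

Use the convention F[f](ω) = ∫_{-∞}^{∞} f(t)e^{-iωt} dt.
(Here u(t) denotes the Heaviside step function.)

F(ω) = \frac{80 \left(\omega^{2} + 100\right)}{\omega^{4} + 56 \omega^{2} + 10000}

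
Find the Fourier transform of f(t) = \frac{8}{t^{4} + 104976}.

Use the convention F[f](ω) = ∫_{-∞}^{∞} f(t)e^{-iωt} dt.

F(ω) = \frac{\pi e^{- 9 \sqrt{2} \left|{\omega}\right|} \sin{\left(9 \sqrt{2} \left|{\omega}\right| + \frac{\pi}{4} \right)}}{729}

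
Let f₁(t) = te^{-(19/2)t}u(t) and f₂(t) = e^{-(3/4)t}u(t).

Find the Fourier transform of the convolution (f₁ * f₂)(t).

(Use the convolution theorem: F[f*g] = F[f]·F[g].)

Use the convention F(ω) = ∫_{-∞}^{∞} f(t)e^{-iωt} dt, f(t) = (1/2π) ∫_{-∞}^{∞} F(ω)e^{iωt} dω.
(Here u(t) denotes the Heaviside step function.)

F[f₁*f₂](ω) = \frac{16}{\left(2 i \omega + 19\right)^{2} \left(4 i \omega + 3\right)}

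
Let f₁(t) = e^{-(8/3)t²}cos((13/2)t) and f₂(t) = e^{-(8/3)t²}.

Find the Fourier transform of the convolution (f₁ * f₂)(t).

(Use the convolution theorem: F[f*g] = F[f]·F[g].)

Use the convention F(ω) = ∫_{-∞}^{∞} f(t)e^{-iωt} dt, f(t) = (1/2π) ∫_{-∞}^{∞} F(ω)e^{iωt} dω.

F[f₁*f₂](ω) = \frac{3 \pi \left(e^{\frac{39 \omega}{16}} + 1\right) e^{- \frac{3 \omega^{2}}{16} - \frac{39 \omega}{32} - \frac{507}{128}}}{16}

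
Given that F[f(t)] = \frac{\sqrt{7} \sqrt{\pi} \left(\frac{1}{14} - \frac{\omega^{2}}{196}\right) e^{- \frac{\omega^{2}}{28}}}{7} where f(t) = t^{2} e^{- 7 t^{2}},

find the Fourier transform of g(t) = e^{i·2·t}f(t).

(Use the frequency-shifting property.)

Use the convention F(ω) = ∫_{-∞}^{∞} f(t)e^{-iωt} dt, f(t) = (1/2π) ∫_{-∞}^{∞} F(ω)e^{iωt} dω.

F[g](ω) = \frac{\sqrt{7} \sqrt{\pi} \left(14 - \left(\omega - 2\right)^{2}\right) e^{- \frac{\left(\omega - 2\right)^{2}}{28}}}{1372}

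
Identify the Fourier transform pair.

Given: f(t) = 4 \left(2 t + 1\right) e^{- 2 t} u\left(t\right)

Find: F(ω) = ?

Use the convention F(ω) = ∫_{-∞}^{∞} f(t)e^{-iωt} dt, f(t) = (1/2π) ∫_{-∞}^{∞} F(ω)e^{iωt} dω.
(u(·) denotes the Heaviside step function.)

F(ω) = \frac{4 \left(- i \omega - 4\right)}{\omega^{2} - 4 i \omega - 4}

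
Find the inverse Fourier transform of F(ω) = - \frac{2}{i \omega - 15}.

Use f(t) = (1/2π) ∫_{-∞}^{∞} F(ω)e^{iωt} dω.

f(t) = 2 e^{15 t} u\left(- t\right)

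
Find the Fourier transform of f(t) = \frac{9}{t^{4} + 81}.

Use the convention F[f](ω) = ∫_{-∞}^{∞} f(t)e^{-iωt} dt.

F(ω) = \frac{\pi e^{- \frac{3 \sqrt{2} \left|{\omega}\right|}{2}} \sin{\left(\frac{3 \sqrt{2} \left|{\omega}\right|}{2} + \frac{\pi}{4} \right)}}{3}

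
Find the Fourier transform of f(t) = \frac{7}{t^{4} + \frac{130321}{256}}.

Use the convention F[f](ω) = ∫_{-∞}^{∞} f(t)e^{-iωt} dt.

F(ω) = \frac{448 \pi e^{- \frac{19 \sqrt{2} \left|{\omega}\right|}{8}} \sin{\left(\frac{19 \sqrt{2} \left|{\omega}\right|}{8} + \frac{\pi}{4} \right)}}{6859}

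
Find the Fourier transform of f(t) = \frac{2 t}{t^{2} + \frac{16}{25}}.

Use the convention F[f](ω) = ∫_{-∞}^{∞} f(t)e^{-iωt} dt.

F(ω) = - 2 i \pi e^{- \frac{4 \left|{\omega}\right|}{5}} \operatorname{sign}{\left(\omega \right)}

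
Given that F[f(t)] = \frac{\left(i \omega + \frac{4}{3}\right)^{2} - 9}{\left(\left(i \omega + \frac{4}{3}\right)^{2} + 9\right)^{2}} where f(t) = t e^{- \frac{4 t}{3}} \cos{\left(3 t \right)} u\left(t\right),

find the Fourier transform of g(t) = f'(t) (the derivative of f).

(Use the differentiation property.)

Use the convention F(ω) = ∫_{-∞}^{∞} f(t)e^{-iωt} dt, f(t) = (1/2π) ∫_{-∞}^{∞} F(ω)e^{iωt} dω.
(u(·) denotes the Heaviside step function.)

F[g](ω) = \frac{9 i \omega \left(\left(3 i \omega + 4\right)^{2} - 81\right)}{\left(\left(3 i \omega + 4\right)^{2} + 81\right)^{2}}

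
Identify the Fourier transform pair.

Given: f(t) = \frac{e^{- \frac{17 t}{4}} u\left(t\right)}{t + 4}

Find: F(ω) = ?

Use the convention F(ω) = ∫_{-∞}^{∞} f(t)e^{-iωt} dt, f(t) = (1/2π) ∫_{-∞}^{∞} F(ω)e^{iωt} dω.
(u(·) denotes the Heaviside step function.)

F(ω) = e^{4 i \omega + 17} \operatorname{E}_{1}\left(4 i \omega + 17\right)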